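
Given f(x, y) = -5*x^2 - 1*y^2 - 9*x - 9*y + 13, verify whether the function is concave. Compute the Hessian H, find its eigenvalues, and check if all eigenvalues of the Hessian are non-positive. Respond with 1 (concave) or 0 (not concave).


The Hessian of f(x,y) = -5*x^2 - 1*y^2 - 9*x - 9*y + 13 is:
H = [[-10, 0], [0, -2]]
Trace = -10 - 2 = -12
Determinant = -10*-2 - (0)^2 = 20
Discriminant = (-12)^2 - 4*20 = 64.0
Eigenvalues: lambda_1 = -10.0, lambda_2 = -2.0
The function is concave.

1


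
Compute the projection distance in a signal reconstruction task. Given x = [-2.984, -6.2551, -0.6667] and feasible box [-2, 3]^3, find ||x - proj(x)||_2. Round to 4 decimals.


Project each component onto [-2, 3].
clip(-2.984) = -2.0, clip(-6.2551) = -2.0, clip(-0.6667) = -0.6667
Projection = [-2.0, -2.0, -0.6667]
Squared diffs: [0.9683, 18.1059, 0.0]
Distance = sqrt(19.0742) = 4.3674


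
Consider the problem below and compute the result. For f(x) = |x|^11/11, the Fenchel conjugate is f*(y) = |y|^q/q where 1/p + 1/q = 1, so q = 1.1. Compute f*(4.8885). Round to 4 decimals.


The conjugate exponent q satisfies 1/p + 1/q = 1.
p = 11, so q = 11/(11 - 1) = 1.1
|y|^q = 4.8885^1.1 = 5.7292
f*(4.8885) = 5.7292 / 1.1 = 5.2084


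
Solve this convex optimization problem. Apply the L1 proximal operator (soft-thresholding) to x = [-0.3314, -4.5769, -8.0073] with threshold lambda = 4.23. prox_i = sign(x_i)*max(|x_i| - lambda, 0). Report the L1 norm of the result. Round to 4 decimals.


Soft-thresholding with lambda = 4.23:
prox(-0.3314) = sign(-0.3314)*max(|-0.3314| - 4.23, 0) = 0.0
prox(-4.5769) = sign(-4.5769)*max(|-4.5769| - 4.23, 0) = -0.3469
prox(-8.0073) = sign(-8.0073)*max(|-8.0073| - 4.23, 0) = -3.7773
prox(x) = [0.0, -0.3469, -3.7773]
||prox(x)||_1 = 0.0 + 0.3469 + 3.7773 = 4.1242


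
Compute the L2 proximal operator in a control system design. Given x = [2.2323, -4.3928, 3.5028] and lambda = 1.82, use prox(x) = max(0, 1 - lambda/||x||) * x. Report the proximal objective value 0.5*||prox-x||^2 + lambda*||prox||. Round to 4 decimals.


Step 1: Compute ||x||.
||x|| = 6.0456
Step 2: Compute scaling factor.
scale = max(0, 1 - 1.82/6.0456) = 0.699
Step 3: prox(x) = [1.5603, -3.0704, 2.4483]
||prox(x)|| = 4.2256
Step 4: Proximal objective.
0.5*||prox-x||^2 = 1.6562
lambda*||prox|| = 7.6906
Total = 9.3468


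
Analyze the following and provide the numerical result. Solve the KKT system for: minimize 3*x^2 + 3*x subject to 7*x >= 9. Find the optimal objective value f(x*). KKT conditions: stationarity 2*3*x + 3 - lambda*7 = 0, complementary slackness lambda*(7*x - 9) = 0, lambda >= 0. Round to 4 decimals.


Step 1: Try lambda = 0 (constraint inactive).
x_unc = -3/(2*3) = -0.5
Check: 7*-0.5 = -3.5 < 9 -- violated!
Step 2: Constraint must be active: 7*x = 9
x* = 9/7 = 1.2857 (rounded; the exact value 9/7 is used below)
lambda = (2*3*(9/7) + 3)/7 = 1.5306
Step 3: Compute optimal value.
f(x*) = 3*(9/7)^2 + 3*(9/7) = 8.8163


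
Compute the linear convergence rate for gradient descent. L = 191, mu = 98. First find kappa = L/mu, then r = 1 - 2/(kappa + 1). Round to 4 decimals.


Step 1: Compute the condition number.
kappa = L/mu = 191/98 = 1.949
Step 2: Compute the convergence rate.
r = 1 - 2/(kappa + 1) = 1 - 2*mu/(L + mu) = (L - mu)/(L + mu) = 93/289 = 0.3218


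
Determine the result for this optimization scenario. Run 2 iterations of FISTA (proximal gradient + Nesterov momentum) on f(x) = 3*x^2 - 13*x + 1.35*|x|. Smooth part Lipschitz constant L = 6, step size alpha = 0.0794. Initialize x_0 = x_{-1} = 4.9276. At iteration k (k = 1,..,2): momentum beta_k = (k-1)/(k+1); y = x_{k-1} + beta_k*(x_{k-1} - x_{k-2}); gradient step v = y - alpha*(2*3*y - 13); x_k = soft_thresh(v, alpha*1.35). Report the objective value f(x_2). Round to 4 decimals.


FISTA on f(x) = 3*x^2 - 13*x + 1.35*|x|
L = 6, alpha = 0.0794
Iteration 1: beta = 0.0, y = 4.9276 + 0.0*(4.9276 - 4.9276) = 4.9276
  grad(y) = 16.5656, v = y - alpha*grad = 3.6123
  prox(v) = soft_thresh(3.6123, 0.1072) = 3.5051
Iteration 2: beta = 0.3333, y = 3.5051 + 0.3333*(3.5051 - 4.9276) = 3.0309
  grad(y) = 5.1856, v = y - alpha*grad = 2.6192
  prox(v) = soft_thresh(2.6192, 0.1072) = 2.512
f(x_2) = 3*2.512^2 - 13*2.512 + 1.35*|2.512| = -10.3343


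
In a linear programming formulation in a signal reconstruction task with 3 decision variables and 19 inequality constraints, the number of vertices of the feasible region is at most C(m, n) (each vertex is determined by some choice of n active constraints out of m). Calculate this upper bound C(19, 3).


Each vertex corresponds to some choice of n active constraints out of m, so the number of vertices is at most C(m, n) = m! / (n!(m-n)!).
m = 19, n = 3
Numerator: 19 * 18 * 17
Denominator: 3! = 6
C(19, 3) = 969


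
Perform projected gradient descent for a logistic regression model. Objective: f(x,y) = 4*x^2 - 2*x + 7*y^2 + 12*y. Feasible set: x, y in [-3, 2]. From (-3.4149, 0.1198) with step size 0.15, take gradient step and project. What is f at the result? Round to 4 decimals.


Step 1: Compute gradient at (-3.4149, 0.1198).
grad_x = 2*4*-3.4149 - 2 = -29.3192
grad_y = 2*7*0.1198 + 12 = 13.6772
Step 2: Gradient step.
x_raw = -3.4149 - 0.15*-29.3192 = 0.983
y_raw = 0.1198 - 0.15*13.6772 = -1.9318
Step 3: Project onto [-3, 2].
x_proj = clip(0.983) = 0.983
y_proj = clip(-1.9318) = -1.9318
Step 4: Evaluate f.
f(0.983, -1.9318) = 4.8401


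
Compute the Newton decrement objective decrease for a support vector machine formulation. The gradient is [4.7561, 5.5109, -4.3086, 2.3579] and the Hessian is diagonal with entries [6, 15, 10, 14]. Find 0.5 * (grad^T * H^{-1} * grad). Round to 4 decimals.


Step 1: H is diagonal, so H^(-1) * g = [0.7927, 0.3674, -0.4309, 0.1684].
Step 2: g^T H^(-1) g = sum_i g_i^2 / H_ii
  = (4.7561)^2/6 + (5.5109)^2/15 + (-4.3086)^2/10 + (2.3579)^2/14
  = 3.7701 + 2.0247 + 1.8564 + 0.3971 = 8.0483
Step 3: Objective decrease = 0.5 * g^T H^(-1) g = 4.0241


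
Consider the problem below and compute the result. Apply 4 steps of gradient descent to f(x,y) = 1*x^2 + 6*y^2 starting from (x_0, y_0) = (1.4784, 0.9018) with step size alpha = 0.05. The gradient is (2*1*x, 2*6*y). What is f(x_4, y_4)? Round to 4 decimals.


Gradient descent on f(x,y) = 1*x^2 + 6*y^2.
Starting point: (1.4784, 0.9018), alpha = 0.05
Step 1: grad_x = 2*1*1.4784 = 2.9568, grad_y = 2*6*0.9018 = 10.8216
  x_1 = 1.4784 - 0.05*2.9568 = 1.3306
  y_1 = 0.9018 - 0.05*10.8216 = 0.3607
Step 2: grad_x = 2*1*1.3306 = 2.6611, grad_y = 2*6*0.3607 = 4.3286
  x_2 = 1.3306 - 0.05*2.6611 = 1.1975
  y_2 = 0.3607 - 0.05*4.3286 = 0.1443
Step 3: grad_x = 2*1*1.1975 = 2.395, grad_y = 2*6*0.1443 = 1.7315
  x_3 = 1.1975 - 0.05*2.395 = 1.0778
  y_3 = 0.1443 - 0.05*1.7315 = 0.0577
Step 4: grad_x = 2*1*1.0778 = 2.1555, grad_y = 2*6*0.0577 = 0.6926
  x_4 = 1.0778 - 0.05*2.1555 = 0.97
  y_4 = 0.0577 - 0.05*0.6926 = 0.0231
f(0.97, 0.0231) = 1*0.97^2 + 6*0.0231^2 = 0.9441


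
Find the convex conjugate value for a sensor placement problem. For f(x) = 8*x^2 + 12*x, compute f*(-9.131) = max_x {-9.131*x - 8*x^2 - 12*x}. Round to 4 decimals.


f*(y) = sup_x {y*x - a*x^2 - b*x} = sup_x {(y-b)*x - a*x^2}
FOC: (y - b) - 2a*x = 0 => x* = (y - b)/(2a)
x* = (-9.131 - 12)/(2*8) = -1.3207
f*(-9.131) = (y-b)^2/(4a) = (-9.131 - 12)^2/(4*8)
= 446.5192/32 = 13.9537


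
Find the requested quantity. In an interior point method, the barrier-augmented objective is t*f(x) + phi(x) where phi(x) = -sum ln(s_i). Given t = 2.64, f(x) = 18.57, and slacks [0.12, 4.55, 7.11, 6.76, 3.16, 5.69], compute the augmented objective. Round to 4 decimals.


Step 1: Compute log-barrier.
ln values: [-2.1203, 1.5151, 1.9615, 1.911, 1.1506, 1.7387]
phi = -(-2.1203 + 1.5151 + 1.9615 + 1.911 + 1.1506 + 1.7387) = -6.1567
Step 2: Compute augmented objective.
t*f(x) = 2.64*18.57 = 49.0248
Total = 49.0248 - 6.1567 = 42.8681


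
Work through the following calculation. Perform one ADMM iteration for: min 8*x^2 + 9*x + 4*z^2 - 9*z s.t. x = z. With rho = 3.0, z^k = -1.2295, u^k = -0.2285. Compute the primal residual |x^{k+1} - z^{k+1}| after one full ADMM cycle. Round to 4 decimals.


ADMM iteration with rho = 3.0, z^k = -1.2295, u^k = -0.2285
Step 1: x-update.
Minimize 8*x^2 + 9*x + (3.0/2)*(x + 1.2295 - 0.2285)^2
FOC: (2*8 + 3.0)*x = -9 + 3.0*(-1.2295 + 0.2285)
x^{k+1} = -0.6317
Step 2: z-update.
Minimize 4*z^2 - 9*z + (3.0/2)*(-0.6317 - z - 0.2285)^2
FOC: (2*4 + 3.0)*z = 9 + 3.0*(-0.6317 - 0.2285)
z^{k+1} = 0.5836
Step 3: u-update.
u^{k+1} = -0.2285 - 0.6317 - 0.5836 = -1.4438
Step 4: Primal residual = |-0.6317 - 0.5836| = 1.2153


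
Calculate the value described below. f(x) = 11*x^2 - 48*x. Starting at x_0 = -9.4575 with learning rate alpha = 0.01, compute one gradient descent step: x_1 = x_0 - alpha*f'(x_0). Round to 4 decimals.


We compute the gradient at x_0 and apply the update.
f'(x) = 22*x - 48
f'(-9.4575) = 22*-9.4575 - 48 = -256.065
x_1 = -9.4575 - 0.01*-256.065 = -6.8969


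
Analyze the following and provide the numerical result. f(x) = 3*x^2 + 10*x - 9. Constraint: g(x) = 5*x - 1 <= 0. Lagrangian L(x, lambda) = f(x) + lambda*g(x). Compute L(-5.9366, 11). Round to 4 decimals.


Step 1: Evaluate f(x).
f(-5.9366) = 3*(-5.9366)^2 + 10*(-5.9366) - 9 = 37.3637
Step 2: Evaluate g(x).
g(-5.9366) = 5*-5.9366 - 1 = -30.683
Step 3: Compute Lagrangian.
L = 37.3637 + 11*-30.683 = -300.1493


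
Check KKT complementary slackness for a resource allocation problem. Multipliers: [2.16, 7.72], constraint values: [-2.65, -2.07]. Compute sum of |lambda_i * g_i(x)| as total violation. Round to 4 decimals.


KKT complementary slackness check:
lambda_1 * g_1 = 2.16 * -2.65 = -5.724
lambda_2 * g_2 = 7.72 * -2.07 = -15.9804
Total violation = 5.724 + 15.9804 = 21.7044


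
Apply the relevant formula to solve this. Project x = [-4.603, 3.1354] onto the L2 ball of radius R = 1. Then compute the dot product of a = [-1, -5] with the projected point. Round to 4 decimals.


Step 1: Compute ||x|| (intermediates to 6 decimals).
||x|| = sqrt((-4.603)^2 + 3.1354^2) = 5.569411
Step 2: Project.
Since ||x|| > R, scale = R/||x|| = 1/5.569411 = 0.179552, proj(x) = scale * x
proj(x) = [-0.826478, 0.562967]
Step 3: Dot product.
a^T * proj(x) = -1*(-0.826478) - 5*0.562967 = -1.9884


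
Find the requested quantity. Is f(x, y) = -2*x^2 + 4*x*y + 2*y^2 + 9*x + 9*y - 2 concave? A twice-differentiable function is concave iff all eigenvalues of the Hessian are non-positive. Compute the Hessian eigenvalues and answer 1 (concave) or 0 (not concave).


The Hessian of f(x,y) = -2*x^2 + 4*x*y + 2*y^2 + 9*x + 9*y - 2 is:
H = [[-4, 4], [4, 4]]
Trace = -4 + 4 = 0
Determinant = -4*4 - (4)^2 = -32
Discriminant = (0)^2 - 4*-32 = 128.0
Eigenvalues: lambda_1 = -5.6569, lambda_2 = 5.6569
The function is not concave.

0


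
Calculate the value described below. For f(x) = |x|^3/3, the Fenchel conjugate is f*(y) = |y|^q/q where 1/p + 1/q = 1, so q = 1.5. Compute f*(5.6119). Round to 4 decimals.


The conjugate exponent q satisfies 1/p + 1/q = 1.
p = 3, so q = 3/(3 - 1) = 1.5
|y|^q = 5.6119^1.5 = 13.2943
f*(5.6119) = 13.2943 / 1.5 = 8.8629


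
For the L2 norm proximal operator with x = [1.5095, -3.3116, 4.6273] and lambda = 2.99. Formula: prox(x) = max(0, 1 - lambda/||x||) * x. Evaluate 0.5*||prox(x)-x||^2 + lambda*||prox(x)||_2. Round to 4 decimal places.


Step 1: Compute ||x||.
||x|| = 5.887
Step 2: Compute scaling factor.
scale = max(0, 1 - 2.99/5.887) = 0.4921
Step 3: prox(x) = [0.7428, -1.6297, 2.2771]
||prox(x)|| = 2.897
Step 4: Proximal objective.
0.5*||prox-x||^2 = 4.4701
lambda*||prox|| = 8.662
Total = 13.1322


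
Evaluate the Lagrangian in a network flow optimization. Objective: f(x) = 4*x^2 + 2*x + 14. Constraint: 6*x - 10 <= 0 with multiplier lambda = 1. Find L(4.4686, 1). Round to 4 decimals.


Step 1: Evaluate f(x).
f(4.4686) = 4*4.4686^2 + 2*4.4686 + 14 = 102.8107
Step 2: Evaluate g(x).
g(4.4686) = 6*4.4686 - 10 = 16.8116
Step 3: Compute Lagrangian.
L = 102.8107 + 1*16.8116 = 119.6223


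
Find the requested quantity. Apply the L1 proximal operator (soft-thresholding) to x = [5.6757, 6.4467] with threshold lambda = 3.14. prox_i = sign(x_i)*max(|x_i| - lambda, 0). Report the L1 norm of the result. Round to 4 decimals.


Soft-thresholding with lambda = 3.14:
prox(5.6757) = sign(5.6757)*max(|5.6757| - 3.14, 0) = 2.5357
prox(6.4467) = sign(6.4467)*max(|6.4467| - 3.14, 0) = 3.3067
prox(x) = [2.5357, 3.3067]
||prox(x)||_1 = 2.5357 + 3.3067 = 5.8424


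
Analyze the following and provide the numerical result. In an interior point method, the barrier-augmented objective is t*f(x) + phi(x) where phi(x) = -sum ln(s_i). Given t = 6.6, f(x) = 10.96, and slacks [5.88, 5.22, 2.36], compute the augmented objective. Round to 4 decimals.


Step 1: Compute log-barrier.
ln values: [1.7716, 1.6525, 0.8587]
phi = -(1.7716 + 1.6525 + 0.8587) = -4.2827
Step 2: Compute augmented objective.
t*f(x) = 6.6*10.96 = 72.336
Total = 72.336 - 4.2827 = 68.0533


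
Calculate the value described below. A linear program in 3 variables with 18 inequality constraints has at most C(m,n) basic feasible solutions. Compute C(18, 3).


Each vertex corresponds to some choice of n active constraints out of m, so the number of vertices is at most C(m, n) = m! / (n!(m-n)!).
m = 18, n = 3
Numerator: 18 * 17 * 16
Denominator: 3! = 6
C(18, 3) = 816


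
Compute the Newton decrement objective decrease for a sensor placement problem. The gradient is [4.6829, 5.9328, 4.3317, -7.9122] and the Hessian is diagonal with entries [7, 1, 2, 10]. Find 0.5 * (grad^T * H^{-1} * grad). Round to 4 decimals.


Step 1: H is diagonal, so H^(-1) * g = [0.669, 5.9328, 2.1659, -0.7912].
Step 2: g^T H^(-1) g = sum_i g_i^2 / H_ii
  = (4.6829)^2/7 + (5.9328)^2/1 + (4.3317)^2/2 + (-7.9122)^2/10
  = 3.1328 + 35.1981 + 9.3818 + 6.2603 = 53.973
Step 3: Objective decrease = 0.5 * g^T H^(-1) g = 26.9865


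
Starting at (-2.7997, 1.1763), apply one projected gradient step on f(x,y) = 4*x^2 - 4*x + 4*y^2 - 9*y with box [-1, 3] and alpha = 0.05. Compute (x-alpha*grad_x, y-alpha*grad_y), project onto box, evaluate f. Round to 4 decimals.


Step 1: Compute gradient at (-2.7997, 1.1763).
grad_x = 2*4*-2.7997 - 4 = -26.3976
grad_y = 2*4*1.1763 - 9 = 0.4104
Step 2: Gradient step.
x_raw = -2.7997 - 0.05*-26.3976 = -1.4798
y_raw = 1.1763 - 0.05*0.4104 = 1.1558
Step 3: Project onto [-1, 3].
x_proj = clip(-1.4798) = -1.0
y_proj = clip(1.1558) = 1.1558
Step 4: Evaluate f.
f(-1.0, 1.1558) = 2.9413


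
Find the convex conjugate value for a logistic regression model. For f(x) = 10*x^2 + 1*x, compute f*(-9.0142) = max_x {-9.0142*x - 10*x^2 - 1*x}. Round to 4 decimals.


f*(y) = sup_x {y*x - a*x^2 - b*x} = sup_x {(y-b)*x - a*x^2}
FOC: (y - b) - 2a*x = 0 => x* = (y - b)/(2a)
x* = (-9.0142 - 1)/(2*10) = -0.5007
f*(-9.0142) = (y-b)^2/(4a) = (-9.0142 - 1)^2/(4*10)
= 100.2842/40 = 2.5071


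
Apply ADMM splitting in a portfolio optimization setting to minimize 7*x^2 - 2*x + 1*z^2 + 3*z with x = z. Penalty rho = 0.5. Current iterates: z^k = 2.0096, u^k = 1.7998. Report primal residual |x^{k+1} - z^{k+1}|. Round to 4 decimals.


ADMM iteration with rho = 0.5, z^k = 2.0096, u^k = 1.7998
Step 1: x-update.
Minimize 7*x^2 - 2*x + (0.5/2)*(x - 2.0096 + 1.7998)^2
FOC: (2*7 + 0.5)*x = 2 + 0.5*(2.0096 - 1.7998)
x^{k+1} = 0.1452
Step 2: z-update.
Minimize 1*z^2 + 3*z + (0.5/2)*(0.1452 - z + 1.7998)^2
FOC: (2*1 + 0.5)*z = -3 + 0.5*(0.1452 + 1.7998)
z^{k+1} = -0.811
Step 3: u-update.
u^{k+1} = 1.7998 + 0.1452 + 0.811 = 2.756
Step 4: Primal residual = |0.1452 + 0.811| = 0.9562


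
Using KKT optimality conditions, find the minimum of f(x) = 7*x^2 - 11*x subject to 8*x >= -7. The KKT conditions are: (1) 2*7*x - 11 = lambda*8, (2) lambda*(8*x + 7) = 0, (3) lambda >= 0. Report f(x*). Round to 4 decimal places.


Step 1: Try lambda = 0 (constraint inactive).
Stationarity: 2*7*x - 11 = 0
x* = 11/(2*7) = 11/14 = 0.7857 (rounded; the exact value 11/14 is used below)
Check constraint: 8*0.7857 = 6.2856 >= -7 -- satisfied.
Step 2: Compute optimal value.
f(x*) = 7*(11/14)^2 - 11*(11/14) = -4.3214


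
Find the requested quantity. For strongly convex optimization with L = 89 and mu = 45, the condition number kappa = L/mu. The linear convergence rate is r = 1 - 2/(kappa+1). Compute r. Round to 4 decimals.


Step 1: Compute the condition number.
kappa = L/mu = 89/45 = 1.9778
Step 2: Compute the convergence rate.
r = 1 - 2/(kappa + 1) = 1 - 2*mu/(L + mu) = (L - mu)/(L + mu) = 44/134 = 0.3284


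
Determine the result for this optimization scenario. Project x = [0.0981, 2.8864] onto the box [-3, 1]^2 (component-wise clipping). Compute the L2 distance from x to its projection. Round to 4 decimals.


Project each component onto [-3, 1].
clip(0.0981) = 0.0981, clip(2.8864) = 1.0
Projection = [0.0981, 1.0]
Squared diffs: [0.0, 3.5585]
Distance = sqrt(3.5585) = 1.8864


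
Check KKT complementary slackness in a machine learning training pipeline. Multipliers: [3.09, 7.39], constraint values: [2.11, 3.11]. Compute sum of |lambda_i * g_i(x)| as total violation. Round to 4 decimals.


KKT complementary slackness check:
lambda_1 * g_1 = 3.09 * 2.11 = 6.5199
lambda_2 * g_2 = 7.39 * 3.11 = 22.9829
Total violation = 6.5199 + 22.9829 = 29.5028


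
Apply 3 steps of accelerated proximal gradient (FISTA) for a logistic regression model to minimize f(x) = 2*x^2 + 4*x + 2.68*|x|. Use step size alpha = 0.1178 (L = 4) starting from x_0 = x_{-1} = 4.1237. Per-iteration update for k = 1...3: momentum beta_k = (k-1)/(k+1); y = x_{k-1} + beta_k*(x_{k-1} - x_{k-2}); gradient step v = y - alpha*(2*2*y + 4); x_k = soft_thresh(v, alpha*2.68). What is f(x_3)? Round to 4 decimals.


FISTA on f(x) = 2*x^2 + 4*x + 2.68*|x|
L = 4, alpha = 0.1178
Iteration 1: beta = 0.0, y = 4.1237 + 0.0*(4.1237 - 4.1237) = 4.1237
  grad(y) = 20.4948, v = y - alpha*grad = 1.7094
  prox(v) = soft_thresh(1.7094, 0.3157) = 1.3937
Iteration 2: beta = 0.3333, y = 1.3937 + 0.3333*(1.3937 - 4.1237) = 0.4837
  grad(y) = 5.9348, v = y - alpha*grad = -0.2154
  prox(v) = soft_thresh(-0.2154, 0.3157) = 0.0
Iteration 3: beta = 0.5, y = 0.0 + 0.5*(0.0 - 1.3937) = -0.6969
  grad(y) = 1.2126, v = y - alpha*grad = -0.8397
  prox(v) = soft_thresh(-0.8397, 0.3157) = -0.524
f(x_3) = 2*(-0.524)^2 + 4*(-0.524) + 2.68*|-0.524| = -0.1425


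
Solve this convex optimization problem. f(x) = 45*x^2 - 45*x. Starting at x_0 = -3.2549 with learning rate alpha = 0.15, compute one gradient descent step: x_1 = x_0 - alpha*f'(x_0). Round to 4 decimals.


We compute the gradient at x_0 and apply the update.
f'(x) = 90*x - 45
f'(-3.2549) = 90*-3.2549 - 45 = -337.941
x_1 = -3.2549 - 0.15*-337.941 = 47.4363


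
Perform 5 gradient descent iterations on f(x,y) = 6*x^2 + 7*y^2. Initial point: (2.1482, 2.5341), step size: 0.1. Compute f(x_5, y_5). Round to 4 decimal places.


Gradient descent on f(x,y) = 6*x^2 + 7*y^2.
Starting point: (2.1482, 2.5341), alpha = 0.1
Step 1: grad_x = 2*6*2.1482 = 25.7784, grad_y = 2*7*2.5341 = 35.4774
  x_1 = 2.1482 - 0.1*25.7784 = -0.4296
  y_1 = 2.5341 - 0.1*35.4774 = -1.0136
Step 2: grad_x = 2*6*-0.4296 = -5.1557, grad_y = 2*7*-1.0136 = -14.191
  x_2 = -0.4296 - 0.1*-5.1557 = 0.0859
  y_2 = -1.0136 - 0.1*-14.191 = 0.4055
Step 3: grad_x = 2*6*0.0859 = 1.0311, grad_y = 2*7*0.4055 = 5.6764
  x_3 = 0.0859 - 0.1*1.0311 = -0.0172
  y_3 = 0.4055 - 0.1*5.6764 = -0.1622
Step 4: grad_x = 2*6*-0.0172 = -0.2062, grad_y = 2*7*-0.1622 = -2.2706
  x_4 = -0.0172 - 0.1*-0.2062 = 0.0034
  y_4 = -0.1622 - 0.1*-2.2706 = 0.0649
Step 5: grad_x = 2*6*0.0034 = 0.0412, grad_y = 2*7*0.0649 = 0.9082
  x_5 = 0.0034 - 0.1*0.0412 = -0.0007
  y_5 = 0.0649 - 0.1*0.9082 = -0.0259
f(-0.0007, -0.0259) = 6*(-0.0007)^2 + 7*(-0.0259)^2 = 0.0047


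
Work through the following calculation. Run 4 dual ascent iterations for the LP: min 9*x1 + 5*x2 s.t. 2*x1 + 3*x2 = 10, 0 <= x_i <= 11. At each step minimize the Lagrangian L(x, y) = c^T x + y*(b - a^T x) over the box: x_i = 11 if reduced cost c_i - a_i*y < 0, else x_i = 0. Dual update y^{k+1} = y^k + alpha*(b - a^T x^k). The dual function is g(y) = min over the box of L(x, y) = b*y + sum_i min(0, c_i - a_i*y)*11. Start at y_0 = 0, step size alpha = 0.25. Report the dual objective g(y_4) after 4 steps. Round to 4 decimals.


Dual ascent for LP: min 9*x1 + 5*x2, 2*x1 + 3*x2 = 10, 0 <= x_i <= 11
Step 1: y^k = 0.0, reduced costs: (9.0, 5.0)
  x^k = (0.0, 0.0), subgradient = b - a^T x = 10.0
  y^{k+1} = 0.0 + 0.25*10.0 = 2.5
Step 2: y^k = 2.5, reduced costs: (4.0, -2.5)
  x^k = (0.0, 11.0), subgradient = b - a^T x = -23.0
  y^{k+1} = 2.5 + 0.25*-23.0 = -3.25
Step 3: y^k = -3.25, reduced costs: (15.5, 14.75)
  x^k = (0.0, 0.0), subgradient = b - a^T x = 10.0
  y^{k+1} = -3.25 + 0.25*10.0 = -0.75
Step 4: y^k = -0.75, reduced costs: (10.5, 7.25)
  x^k = (0.0, 0.0), subgradient = b - a^T x = 10.0
  y^{k+1} = -0.75 + 0.25*10.0 = 1.75
Dual objective at y_4 = 1.75: reduced costs (5.5, -0.25), box minimizer x = (0.0, 11.0)
g(y_4) = b*y + (c1 - a1*y)*x1 + (c2 - a2*y)*x2 = 10*1.75 + 5.5*0.0 + (-0.25)*11.0 = 17.5 + 0.0 - 2.75 = 14.75


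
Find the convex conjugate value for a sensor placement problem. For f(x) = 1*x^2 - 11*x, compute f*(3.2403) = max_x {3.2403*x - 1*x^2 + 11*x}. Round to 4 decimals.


f*(y) = sup_x {y*x - a*x^2 - b*x} = sup_x {(y-b)*x - a*x^2}
FOC: (y - b) - 2a*x = 0 => x* = (y - b)/(2a)
x* = (3.2403 + 11)/(2*1) = 7.1202
f*(3.2403) = (y-b)^2/(4a) = (3.2403 + 11)^2/(4*1)
= 202.7861/4 = 50.6965


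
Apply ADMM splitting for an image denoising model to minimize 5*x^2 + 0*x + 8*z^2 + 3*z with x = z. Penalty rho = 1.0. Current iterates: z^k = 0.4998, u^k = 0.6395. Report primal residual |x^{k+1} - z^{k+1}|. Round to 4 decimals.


ADMM iteration with rho = 1.0, z^k = 0.4998, u^k = 0.6395
Step 1: x-update.
Minimize 5*x^2 + 0*x + (1.0/2)*(x - 0.4998 + 0.6395)^2
FOC: (2*5 + 1.0)*x = 0 + 1.0*(0.4998 - 0.6395)
x^{k+1} = -0.0127
Step 2: z-update.
Minimize 8*z^2 + 3*z + (1.0/2)*(-0.0127 - z + 0.6395)^2
FOC: (2*8 + 1.0)*z = -3 + 1.0*(-0.0127 + 0.6395)
z^{k+1} = -0.1396
Step 3: u-update.
u^{k+1} = 0.6395 - 0.0127 + 0.1396 = 0.7664
Step 4: Primal residual = |-0.0127 + 0.1396| = 0.1269


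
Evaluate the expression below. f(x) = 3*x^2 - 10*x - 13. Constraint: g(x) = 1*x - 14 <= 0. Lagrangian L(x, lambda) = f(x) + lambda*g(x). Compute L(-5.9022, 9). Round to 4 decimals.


Step 1: Evaluate f(x).
f(-5.9022) = 3*(-5.9022)^2 - 10*(-5.9022) - 13 = 150.5299
Step 2: Evaluate g(x).
g(-5.9022) = 1*-5.9022 - 14 = -19.9022
Step 3: Compute Lagrangian.
L = 150.5299 + 9*-19.9022 = -28.5899


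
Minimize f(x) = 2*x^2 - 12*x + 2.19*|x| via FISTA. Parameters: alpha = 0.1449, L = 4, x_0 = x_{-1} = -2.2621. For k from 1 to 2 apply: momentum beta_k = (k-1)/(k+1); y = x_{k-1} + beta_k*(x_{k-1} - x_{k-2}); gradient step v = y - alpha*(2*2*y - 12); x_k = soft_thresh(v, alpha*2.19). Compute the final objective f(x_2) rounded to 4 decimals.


FISTA on f(x) = 2*x^2 - 12*x + 2.19*|x|
L = 4, alpha = 0.1449
Iteration 1: beta = 0.0, y = -2.2621 + 0.0*(-2.2621 + 2.2621) = -2.2621
  grad(y) = -21.0484, v = y - alpha*grad = 0.7878
  prox(v) = soft_thresh(0.7878, 0.3173) = 0.4705
Iteration 2: beta = 0.3333, y = 0.4705 + 0.3333*(0.4705 + 2.2621) = 1.3813
  grad(y) = -6.4746, v = y - alpha*grad = 2.3195
  prox(v) = soft_thresh(2.3195, 0.3173) = 2.0022
f(x_2) = 2*2.0022^2 - 12*2.0022 + 2.19*|2.0022| = -11.6239


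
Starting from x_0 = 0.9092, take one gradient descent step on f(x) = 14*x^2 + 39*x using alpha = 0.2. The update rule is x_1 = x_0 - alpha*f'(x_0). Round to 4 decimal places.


We compute the gradient at x_0 and apply the update.
f'(x) = 28*x + 39
f'(0.9092) = 28*0.9092 + 39 = 64.4576
x_1 = 0.9092 - 0.2*64.4576 = -11.9823


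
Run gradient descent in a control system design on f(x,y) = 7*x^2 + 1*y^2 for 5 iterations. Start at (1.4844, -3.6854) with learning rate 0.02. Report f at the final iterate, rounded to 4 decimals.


Gradient descent on f(x,y) = 7*x^2 + 1*y^2.
Starting point: (1.4844, -3.6854), alpha = 0.02
Step 1: grad_x = 2*7*1.4844 = 20.7816, grad_y = 2*1*-3.6854 = -7.3708
  x_1 = 1.4844 - 0.02*20.7816 = 1.0688
  y_1 = -3.6854 - 0.02*-7.3708 = -3.538
Step 2: grad_x = 2*7*1.0688 = 14.9628, grad_y = 2*1*-3.538 = -7.076
  x_2 = 1.0688 - 0.02*14.9628 = 0.7695
  y_2 = -3.538 - 0.02*-7.076 = -3.3965
Step 3: grad_x = 2*7*0.7695 = 10.7732, grad_y = 2*1*-3.3965 = -6.7929
  x_3 = 0.7695 - 0.02*10.7732 = 0.554
  y_3 = -3.3965 - 0.02*-6.7929 = -3.2606
Step 4: grad_x = 2*7*0.554 = 7.7567, grad_y = 2*1*-3.2606 = -6.5212
  x_4 = 0.554 - 0.02*7.7567 = 0.3989
  y_4 = -3.2606 - 0.02*-6.5212 = -3.1302
Step 5: grad_x = 2*7*0.3989 = 5.5848, grad_y = 2*1*-3.1302 = -6.2604
  x_5 = 0.3989 - 0.02*5.5848 = 0.2872
  y_5 = -3.1302 - 0.02*-6.2604 = -3.005
f(0.2872, -3.005) = 7*0.2872^2 + 1*(-3.005)^2 = 9.6073


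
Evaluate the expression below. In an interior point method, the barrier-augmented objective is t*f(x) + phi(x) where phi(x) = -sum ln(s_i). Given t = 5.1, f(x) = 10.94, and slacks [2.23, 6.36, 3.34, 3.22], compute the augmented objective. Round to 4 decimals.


Step 1: Compute log-barrier.
ln values: [0.802, 1.85, 1.206, 1.1694]
phi = -(0.802 + 1.85 + 1.206 + 1.1694) = -5.0274
Step 2: Compute augmented objective.
t*f(x) = 5.1*10.94 = 55.794
Total = 55.794 - 5.0274 = 50.7666


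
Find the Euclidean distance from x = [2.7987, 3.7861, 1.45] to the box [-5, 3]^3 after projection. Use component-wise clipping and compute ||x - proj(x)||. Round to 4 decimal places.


Project each component onto [-5, 3].
clip(2.7987) = 2.7987, clip(3.7861) = 3.0, clip(1.45) = 1.45
Projection = [2.7987, 3.0, 1.45]
Squared diffs: [0.0, 0.618, 0.0]
Distance = sqrt(0.618) = 0.7861


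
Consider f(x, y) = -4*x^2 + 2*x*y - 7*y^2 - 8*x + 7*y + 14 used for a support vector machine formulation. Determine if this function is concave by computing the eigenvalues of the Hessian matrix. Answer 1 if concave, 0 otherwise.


The Hessian of f(x,y) = -4*x^2 + 2*x*y - 7*y^2 - 8*x + 7*y + 14 is:
H = [[-8, 2], [2, -14]]
Trace = -8 - 14 = -22
Determinant = -8*-14 - (2)^2 = 108
Discriminant = (-22)^2 - 4*108 = 52.0
Eigenvalues: lambda_1 = -14.6056, lambda_2 = -7.3944
The function is concave.

1


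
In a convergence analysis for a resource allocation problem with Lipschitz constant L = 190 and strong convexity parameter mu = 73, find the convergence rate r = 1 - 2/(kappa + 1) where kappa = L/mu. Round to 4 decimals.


Step 1: Compute the condition number.
kappa = L/mu = 190/73 = 2.6027
Step 2: Compute the convergence rate.
r = 1 - 2/(kappa + 1) = 1 - 2*mu/(L + mu) = (L - mu)/(L + mu) = 117/263 = 0.4449


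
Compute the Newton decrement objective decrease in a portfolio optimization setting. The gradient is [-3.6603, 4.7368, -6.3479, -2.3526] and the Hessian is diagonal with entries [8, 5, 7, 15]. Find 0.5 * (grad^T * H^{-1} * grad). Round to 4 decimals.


Step 1: H is diagonal, so H^(-1) * g = [-0.4575, 0.9474, -0.9068, -0.1568].
Step 2: g^T H^(-1) g = sum_i g_i^2 / H_ii
  = (-3.6603)^2/8 + (4.7368)^2/5 + (-6.3479)^2/7 + (-2.3526)^2/15
  = 1.6747 + 4.4875 + 5.7565 + 0.369 = 12.2877
Step 3: Objective decrease = 0.5 * g^T H^(-1) g = 6.1439


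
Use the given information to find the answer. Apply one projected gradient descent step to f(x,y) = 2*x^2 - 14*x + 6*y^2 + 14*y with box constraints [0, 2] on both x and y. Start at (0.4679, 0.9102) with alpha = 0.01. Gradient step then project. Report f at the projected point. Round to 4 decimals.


Step 1: Compute gradient at (0.4679, 0.9102).
grad_x = 2*2*0.4679 - 14 = -12.1284
grad_y = 2*6*0.9102 + 14 = 24.9224
Step 2: Gradient step.
x_raw = 0.4679 - 0.01*-12.1284 = 0.5892
y_raw = 0.9102 - 0.01*24.9224 = 0.661
Step 3: Project onto [0, 2].
x_proj = clip(0.5892) = 0.5892
y_proj = clip(0.661) = 0.661
Step 4: Evaluate f.
f(0.5892, 0.661) = 4.3207


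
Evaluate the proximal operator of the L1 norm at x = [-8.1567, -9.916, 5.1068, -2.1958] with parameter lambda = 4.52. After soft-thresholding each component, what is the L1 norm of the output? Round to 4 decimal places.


Soft-thresholding with lambda = 4.52:
prox(-8.1567) = sign(-8.1567)*max(|-8.1567| - 4.52, 0) = -3.6367
prox(-9.916) = sign(-9.916)*max(|-9.916| - 4.52, 0) = -5.396
prox(5.1068) = sign(5.1068)*max(|5.1068| - 4.52, 0) = 0.5868
prox(-2.1958) = sign(-2.1958)*max(|-2.1958| - 4.52, 0) = 0.0
prox(x) = [-3.6367, -5.396, 0.5868, 0.0]
||prox(x)||_1 = 3.6367 + 5.396 + 0.5868 + 0.0 = 9.6195


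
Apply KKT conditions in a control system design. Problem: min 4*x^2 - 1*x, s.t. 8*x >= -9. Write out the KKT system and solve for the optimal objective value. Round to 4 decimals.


Step 1: Try lambda = 0 (constraint inactive).
Stationarity: 2*4*x - 1 = 0
x* = 1/(2*4) = 0.125
Check constraint: 8*0.125 = 1.0 >= -9 -- satisfied.
Step 2: Compute optimal value.
f(x*) = 4*0.125^2 - 1*0.125 = -0.0625


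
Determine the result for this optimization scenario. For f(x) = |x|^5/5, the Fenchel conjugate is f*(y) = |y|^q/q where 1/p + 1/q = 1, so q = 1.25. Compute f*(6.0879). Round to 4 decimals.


The conjugate exponent q satisfies 1/p + 1/q = 1.
p = 5, so q = 5/(5 - 1) = 1.25
|y|^q = 6.0879^1.25 = 9.5628
f*(6.0879) = 9.5628 / 1.25 = 7.6502


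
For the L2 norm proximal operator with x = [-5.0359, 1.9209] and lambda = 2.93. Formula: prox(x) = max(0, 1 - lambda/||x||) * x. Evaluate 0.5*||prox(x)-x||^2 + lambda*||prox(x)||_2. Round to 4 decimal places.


Step 1: Compute ||x||.
||x|| = 5.3898
Step 2: Compute scaling factor.
scale = max(0, 1 - 2.93/5.3898) = 0.4564
Step 3: prox(x) = [-2.2983, 0.8767]
||prox(x)|| = 2.4598
Step 4: Proximal objective.
0.5*||prox-x||^2 = 4.2925
lambda*||prox|| = 7.2072
Total = 11.4997


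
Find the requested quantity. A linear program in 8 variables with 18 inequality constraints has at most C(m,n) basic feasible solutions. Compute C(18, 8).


Each vertex corresponds to some choice of n active constraints out of m, so the number of vertices is at most C(m, n) = m! / (n!(m-n)!).
m = 18, n = 8
Numerator: 18 * 17 * 16 * 15 * 14 * 13 * 12 * 11
Denominator: 8! = 40320
C(18, 8) = 43758


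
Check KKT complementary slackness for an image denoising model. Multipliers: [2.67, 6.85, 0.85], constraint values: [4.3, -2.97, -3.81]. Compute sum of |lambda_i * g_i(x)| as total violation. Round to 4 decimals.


KKT complementary slackness check:
lambda_1 * g_1 = 2.67 * 4.3 = 11.481
lambda_2 * g_2 = 6.85 * -2.97 = -20.3445
lambda_3 * g_3 = 0.85 * -3.81 = -3.2385
Total violation = 11.481 + 20.3445 + 3.2385 = 35.064


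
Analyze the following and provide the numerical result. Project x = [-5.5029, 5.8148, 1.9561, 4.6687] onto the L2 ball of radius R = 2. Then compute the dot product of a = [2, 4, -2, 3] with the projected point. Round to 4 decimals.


Step 1: Compute ||x|| (intermediates to 6 decimals).
||x|| = sqrt((-5.5029)^2 + 5.8148^2 + 1.9561^2 + 4.6687^2) = 9.4719
Step 2: Project.
Since ||x|| > R, scale = R/||x|| = 2/9.4719 = 0.211151, proj(x) = scale * x
proj(x) = [-1.161943, 1.227801, 0.413032, 0.985801]
Step 3: Dot product.
a^T * proj(x) = 2*(-1.161943) + 4*1.227801 - 2*0.413032 + 3*0.985801 = 4.7187


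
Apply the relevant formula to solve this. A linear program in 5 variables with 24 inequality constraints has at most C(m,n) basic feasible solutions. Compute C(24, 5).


Each vertex corresponds to some choice of n active constraints out of m, so the number of vertices is at most C(m, n) = m! / (n!(m-n)!).
m = 24, n = 5
Numerator: 24 * 23 * 22 * 21 * 20
Denominator: 5! = 120
C(24, 5) = 42504


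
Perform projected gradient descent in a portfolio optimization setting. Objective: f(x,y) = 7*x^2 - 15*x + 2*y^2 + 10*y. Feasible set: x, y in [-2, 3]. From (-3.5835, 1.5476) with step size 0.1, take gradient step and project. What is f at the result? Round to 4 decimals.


Step 1: Compute gradient at (-3.5835, 1.5476).
grad_x = 2*7*-3.5835 - 15 = -65.169
grad_y = 2*2*1.5476 + 10 = 16.1904
Step 2: Gradient step.
x_raw = -3.5835 - 0.1*-65.169 = 2.9334
y_raw = 1.5476 - 0.1*16.1904 = -0.0714
Step 3: Project onto [-2, 3].
x_proj = clip(2.9334) = 2.9334
y_proj = clip(-0.0714) = -0.0714
Step 4: Evaluate f.
f(2.9334, -0.0714) = 15.5287


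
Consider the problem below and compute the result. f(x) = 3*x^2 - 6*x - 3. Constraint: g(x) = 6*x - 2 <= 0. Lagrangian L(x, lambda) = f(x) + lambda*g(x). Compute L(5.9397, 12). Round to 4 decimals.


Step 1: Evaluate f(x).
f(5.9397) = 3*5.9397^2 - 6*5.9397 - 3 = 67.2019
Step 2: Evaluate g(x).
g(5.9397) = 6*5.9397 - 2 = 33.6382
Step 3: Compute Lagrangian.
L = 67.2019 + 12*33.6382 = 470.8603


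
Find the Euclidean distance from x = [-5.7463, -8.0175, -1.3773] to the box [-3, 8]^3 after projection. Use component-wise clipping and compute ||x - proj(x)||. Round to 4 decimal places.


Project each component onto [-3, 8].
clip(-5.7463) = -3.0, clip(-8.0175) = -3.0, clip(-1.3773) = -1.3773
Projection = [-3.0, -3.0, -1.3773]
Squared diffs: [7.5422, 25.1753, 0.0]
Distance = sqrt(32.7175) = 5.7199


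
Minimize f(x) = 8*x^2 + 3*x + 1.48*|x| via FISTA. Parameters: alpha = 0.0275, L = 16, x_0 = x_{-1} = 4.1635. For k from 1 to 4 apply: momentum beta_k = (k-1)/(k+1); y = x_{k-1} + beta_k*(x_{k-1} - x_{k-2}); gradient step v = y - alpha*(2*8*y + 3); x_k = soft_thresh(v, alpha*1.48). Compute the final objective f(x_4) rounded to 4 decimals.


FISTA on f(x) = 8*x^2 + 3*x + 1.48*|x|
L = 16, alpha = 0.0275
Iteration 1: beta = 0.0, y = 4.1635 + 0.0*(4.1635 - 4.1635) = 4.1635
  grad(y) = 69.616, v = y - alpha*grad = 2.2491
  prox(v) = soft_thresh(2.2491, 0.0407) = 2.2084
Iteration 2: beta = 0.3333, y = 2.2084 + 0.3333*(2.2084 - 4.1635) = 1.5566
  grad(y) = 27.9063, v = y - alpha*grad = 0.7892
  prox(v) = soft_thresh(0.7892, 0.0407) = 0.7485
Iteration 3: beta = 0.5, y = 0.7485 + 0.5*(0.7485 - 2.2084) = 0.0186
  grad(y) = 3.2977, v = y - alpha*grad = -0.0721
  prox(v) = soft_thresh(-0.0721, 0.0407) = -0.0314
Iteration 4: beta = 0.6, y = -0.0314 + 0.6*(-0.0314 - 0.7485) = -0.4993
  grad(y) = -4.9892, v = y - alpha*grad = -0.3621
  prox(v) = soft_thresh(-0.3621, 0.0407) = -0.3214
f(x_4) = 8*(-0.3214)^2 + 3*(-0.3214) + 1.48*|-0.3214| = 0.3379


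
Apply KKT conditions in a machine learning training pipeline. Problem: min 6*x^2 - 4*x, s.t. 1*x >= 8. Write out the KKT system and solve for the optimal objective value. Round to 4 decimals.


Step 1: Try lambda = 0 (constraint inactive).
x_unc = 4/(2*6) = 0.3333
Check: 1*0.3333 = 0.3333 < 8 -- violated!
Step 2: Constraint must be active: 1*x = 8
x* = 8/1 = 8.0
lambda = (2*6*8.0 - 4)/1 = 92.0
Step 3: Compute optimal value.
f(x*) = 6*8.0^2 - 4*8.0 = 352.0


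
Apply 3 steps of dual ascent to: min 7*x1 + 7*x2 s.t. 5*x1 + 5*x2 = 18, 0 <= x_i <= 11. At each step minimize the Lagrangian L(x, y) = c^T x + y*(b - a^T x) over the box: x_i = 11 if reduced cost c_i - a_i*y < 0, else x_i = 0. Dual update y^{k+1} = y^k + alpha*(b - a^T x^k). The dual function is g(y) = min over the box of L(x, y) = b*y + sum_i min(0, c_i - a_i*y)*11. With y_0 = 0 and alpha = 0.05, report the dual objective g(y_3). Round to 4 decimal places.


Dual ascent for LP: min 7*x1 + 7*x2, 5*x1 + 5*x2 = 18, 0 <= x_i <= 11
Step 1: y^k = 0.0, reduced costs: (7.0, 7.0)
  x^k = (0.0, 0.0), subgradient = b - a^T x = 18.0
  y^{k+1} = 0.0 + 0.05*18.0 = 0.9
Step 2: y^k = 0.9, reduced costs: (2.5, 2.5)
  x^k = (0.0, 0.0), subgradient = b - a^T x = 18.0
  y^{k+1} = 0.9 + 0.05*18.0 = 1.8
Step 3: y^k = 1.8, reduced costs: (-2.0, -2.0)
  x^k = (11.0, 11.0), subgradient = b - a^T x = -92.0
  y^{k+1} = 1.8 + 0.05*-92.0 = -2.8
Dual objective at y_3 = -2.8: reduced costs (21.0, 21.0), box minimizer x = (0.0, 0.0)
g(y_3) = b*y + (c1 - a1*y)*x1 + (c2 - a2*y)*x2 = 18*(-2.8) + 21.0*0.0 + 21.0*0.0 = -50.4 + 0.0 + 0.0 = -50.4


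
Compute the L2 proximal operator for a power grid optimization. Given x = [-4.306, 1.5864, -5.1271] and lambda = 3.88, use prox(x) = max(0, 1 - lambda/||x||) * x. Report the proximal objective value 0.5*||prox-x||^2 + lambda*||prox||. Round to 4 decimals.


Step 1: Compute ||x||.
||x|| = 6.8808
Step 2: Compute scaling factor.
scale = max(0, 1 - 3.88/6.8808) = 0.4361
Step 3: prox(x) = [-1.8779, 0.6918, -2.236]
||prox(x)|| = 3.0008
Step 4: Proximal objective.
0.5*||prox-x||^2 = 7.5272
lambda*||prox|| = 11.6431
Total = 19.1703


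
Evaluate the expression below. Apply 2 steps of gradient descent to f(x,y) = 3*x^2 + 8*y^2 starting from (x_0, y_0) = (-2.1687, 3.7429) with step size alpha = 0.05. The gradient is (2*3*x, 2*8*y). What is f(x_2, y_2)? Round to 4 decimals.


Gradient descent on f(x,y) = 3*x^2 + 8*y^2.
Starting point: (-2.1687, 3.7429), alpha = 0.05
Step 1: grad_x = 2*3*-2.1687 = -13.0122, grad_y = 2*8*3.7429 = 59.8864
  x_1 = -2.1687 - 0.05*-13.0122 = -1.5181
  y_1 = 3.7429 - 0.05*59.8864 = 0.7486
Step 2: grad_x = 2*3*-1.5181 = -9.1085, grad_y = 2*8*0.7486 = 11.9773
  x_2 = -1.5181 - 0.05*-9.1085 = -1.0627
  y_2 = 0.7486 - 0.05*11.9773 = 0.1497
f(-1.0627, 0.1497) = 3*(-1.0627)^2 + 8*0.1497^2 = 3.5671


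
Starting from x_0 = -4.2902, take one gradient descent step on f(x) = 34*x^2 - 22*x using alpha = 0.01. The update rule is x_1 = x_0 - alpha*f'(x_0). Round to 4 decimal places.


We compute the gradient at x_0 and apply the update.
f'(x) = 68*x - 22
f'(-4.2902) = 68*-4.2902 - 22 = -313.7336
x_1 = -4.2902 - 0.01*-313.7336 = -1.1529


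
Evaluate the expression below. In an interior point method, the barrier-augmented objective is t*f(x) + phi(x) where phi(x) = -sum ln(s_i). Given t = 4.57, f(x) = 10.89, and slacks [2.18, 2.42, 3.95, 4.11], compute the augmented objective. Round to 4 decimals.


Step 1: Compute log-barrier.
ln values: [0.7793, 0.8838, 1.3737, 1.4134]
phi = -(0.7793 + 0.8838 + 1.3737 + 1.4134) = -4.4502
Step 2: Compute augmented objective.
t*f(x) = 4.57*10.89 = 49.7673
Total = 49.7673 - 4.4502 = 45.3171


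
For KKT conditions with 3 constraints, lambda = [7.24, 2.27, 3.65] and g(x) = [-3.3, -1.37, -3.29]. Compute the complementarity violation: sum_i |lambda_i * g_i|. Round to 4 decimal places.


KKT complementary slackness check:
lambda_1 * g_1 = 7.24 * -3.3 = -23.892
lambda_2 * g_2 = 2.27 * -1.37 = -3.1099
lambda_3 * g_3 = 3.65 * -3.29 = -12.0085
Total violation = 23.892 + 3.1099 + 12.0085 = 39.0104


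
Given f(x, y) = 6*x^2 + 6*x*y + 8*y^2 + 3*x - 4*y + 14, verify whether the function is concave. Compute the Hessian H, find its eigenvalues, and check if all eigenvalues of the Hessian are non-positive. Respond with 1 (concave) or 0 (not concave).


The Hessian of f(x,y) = 6*x^2 + 6*x*y + 8*y^2 + 3*x - 4*y + 14 is:
H = [[12, 6], [6, 16]]
Trace = 12 + 16 = 28
Determinant = 12*16 - (6)^2 = 156
Discriminant = (28)^2 - 4*156 = 160.0
Eigenvalues: lambda_1 = 7.6754, lambda_2 = 20.3246
The function is not concave.

0


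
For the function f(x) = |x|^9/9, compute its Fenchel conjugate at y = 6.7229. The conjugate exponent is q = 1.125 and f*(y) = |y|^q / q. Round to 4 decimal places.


The conjugate exponent q satisfies 1/p + 1/q = 1.
p = 9, so q = 9/(9 - 1) = 1.125
|y|^q = 6.7229^1.125 = 8.531
f*(6.7229) = 8.531 / 1.125 = 7.5831


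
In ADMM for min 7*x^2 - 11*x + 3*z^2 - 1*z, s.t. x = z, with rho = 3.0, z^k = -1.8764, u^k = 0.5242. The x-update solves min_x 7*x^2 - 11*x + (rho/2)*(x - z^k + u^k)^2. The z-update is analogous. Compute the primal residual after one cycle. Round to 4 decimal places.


ADMM iteration with rho = 3.0, z^k = -1.8764, u^k = 0.5242
Step 1: x-update.
Minimize 7*x^2 - 11*x + (3.0/2)*(x + 1.8764 + 0.5242)^2
FOC: (2*7 + 3.0)*x = 11 + 3.0*(-1.8764 - 0.5242)
x^{k+1} = 0.2234
Step 2: z-update.
Minimize 3*z^2 - 1*z + (3.0/2)*(0.2234 - z + 0.5242)^2
FOC: (2*3 + 3.0)*z = 1 + 3.0*(0.2234 + 0.5242)
z^{k+1} = 0.3603
Step 3: u-update.
u^{k+1} = 0.5242 + 0.2234 - 0.3603 = 0.3873
Step 4: Primal residual = |0.2234 - 0.3603| = 0.1369


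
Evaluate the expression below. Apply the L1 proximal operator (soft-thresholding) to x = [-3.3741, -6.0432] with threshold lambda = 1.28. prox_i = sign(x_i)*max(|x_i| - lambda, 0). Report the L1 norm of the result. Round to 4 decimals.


Soft-thresholding with lambda = 1.28:
prox(-3.3741) = sign(-3.3741)*max(|-3.3741| - 1.28, 0) = -2.0941
prox(-6.0432) = sign(-6.0432)*max(|-6.0432| - 1.28, 0) = -4.7632
prox(x) = [-2.0941, -4.7632]
||prox(x)||_1 = 2.0941 + 4.7632 = 6.8573
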